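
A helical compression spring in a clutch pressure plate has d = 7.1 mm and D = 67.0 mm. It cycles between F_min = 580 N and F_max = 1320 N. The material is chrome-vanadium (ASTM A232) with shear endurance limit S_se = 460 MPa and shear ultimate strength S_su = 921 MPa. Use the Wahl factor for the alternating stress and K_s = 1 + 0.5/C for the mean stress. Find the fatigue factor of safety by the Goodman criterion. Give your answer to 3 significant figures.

1.04

C = D/d = 67.0/7.1 = 9.4366; K_W = (4C−1)/(4C−4)+0.615/C = 1.1541; K_s = 1+0.5/C = 1.0530
F_a = (F_max−F_min)/2 = 370 N; F_m = (F_max+F_min)/2 = 950 N
τ_a = K_W·8F_aD/(πd³) = 1.1541 × 176.38 = 203.55 MPa
τ_m = K_s·8F_mD/(πd³) = 1.0530 × 452.86 = 476.85 MPa
Goodman: 1/n_f = τ_a/S_se + τ_m/S_su = 203.55/460 + 476.85/921 = 0.44250 + 0.51776 = 0.96026
n_f = 1/0.96026 = 1.041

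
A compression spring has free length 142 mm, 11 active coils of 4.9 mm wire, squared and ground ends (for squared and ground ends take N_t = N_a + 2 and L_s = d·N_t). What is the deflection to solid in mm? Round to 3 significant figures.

78.3 mm

N_t = 13; L_s = 4.9·13 = 63.7 mm
δ_solid = L₀ − L_s = 142 − 63.7 = 78.3 mm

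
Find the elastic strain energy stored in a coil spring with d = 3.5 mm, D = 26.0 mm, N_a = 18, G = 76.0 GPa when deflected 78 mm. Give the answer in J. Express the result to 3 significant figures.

k = Gd⁴/(8D³N_a) = (76.0×10³)(3.5⁴)/(8·26.0³·18) = 4.5061 N/mm
U = ½kδ² = 0.5 × 4.5061 × 78² = 13708 N·mm = 13.708 J

13.7 J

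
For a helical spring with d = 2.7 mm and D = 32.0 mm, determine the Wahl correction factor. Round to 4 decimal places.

1.1210

C = D/d = 32.0/2.7 = 11.8519
K_W = (4C−1)/(4C−4) + 0.615/C = 46.407/43.407 + 0.0519 = 1.1210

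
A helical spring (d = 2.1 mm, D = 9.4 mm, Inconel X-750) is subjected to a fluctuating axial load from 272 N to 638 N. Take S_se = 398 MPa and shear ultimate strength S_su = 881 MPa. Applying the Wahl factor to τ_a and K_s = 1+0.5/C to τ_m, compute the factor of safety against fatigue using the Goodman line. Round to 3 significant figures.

0.323

C = D/d = 9.4/2.1 = 4.4762; K_W = (4C−1)/(4C−4)+0.615/C = 1.3531; K_s = 1+0.5/C = 1.1117
F_a = (F_max−F_min)/2 = 183 N; F_m = (F_max+F_min)/2 = 455 N
τ_a = K_W·8F_aD/(πd³) = 1.3531 × 473 = 640.04 MPa
τ_m = K_s·8F_mD/(πd³) = 1.1117 × 1176 = 1307.4 MPa
Goodman: 1/n_f = τ_a/S_se + τ_m/S_su = 640.04/398 + 1307.4/881 = 1.60814 + 1.48400 = 3.0921
n_f = 1/3.0921 = 0.3234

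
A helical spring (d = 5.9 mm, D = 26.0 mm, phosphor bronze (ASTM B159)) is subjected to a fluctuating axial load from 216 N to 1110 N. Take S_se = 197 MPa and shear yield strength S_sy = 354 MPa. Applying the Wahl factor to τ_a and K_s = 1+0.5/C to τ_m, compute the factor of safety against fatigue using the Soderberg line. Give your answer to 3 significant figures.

C = D/d = 26.0/5.9 = 4.4068; K_W = (4C−1)/(4C−4)+0.615/C = 1.3597; K_s = 1+0.5/C = 1.1135
F_a = (F_max−F_min)/2 = 447 N; F_m = (F_max+F_min)/2 = 663 N
τ_a = K_W·8F_aD/(πd³) = 1.3597 × 144.1 = 195.93 MPa
τ_m = K_s·8F_mD/(πd³) = 1.1135 × 213.73 = 237.98 MPa
Soderberg: 1/n_f = τ_a/S_se + τ_m/S_sy = 195.93/197 + 237.98/354 = 0.99459 + 0.67227 = 1.6669
n_f = 1/1.6669 = 0.5999

0.600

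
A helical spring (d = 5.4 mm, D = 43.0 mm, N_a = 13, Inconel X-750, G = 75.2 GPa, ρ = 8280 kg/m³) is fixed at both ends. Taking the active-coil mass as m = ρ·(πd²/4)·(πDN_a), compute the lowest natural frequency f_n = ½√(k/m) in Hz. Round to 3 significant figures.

k = Gd⁴/(8D³N_a) = (75.2×10³)(5.4⁴)/(8·43.0³·13) = 7.7331 N/mm = 7733.1 N/m
Wire length L = πDN_a = π·43.0·13 = 1756.2 mm
m = ρ·(πd²/4)·L = 8280 × 22.902×10⁻⁶ m² × 1.7562 m = 0.33302 kg
f_n = ½√(k/m) = 0.5·√(7733.1/0.33302) = 0.5·√(23221) = 76.193 Hz

76.2 Hz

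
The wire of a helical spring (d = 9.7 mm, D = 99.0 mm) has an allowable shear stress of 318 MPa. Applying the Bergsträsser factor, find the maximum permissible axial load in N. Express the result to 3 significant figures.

C = D/d = 99.0/9.7 = 10.2062
K_B = (4C+2)/(4C−3) = 42.825/37.825 = 1.1322
τ_max = K·8FD/(πd³) → F_max = τ_allow·πd³/(8DK)
F_max = 318·π·9.7³/(8·99.0·1.1322) = 9.1178e+05/896.69 = 1016.8 N

1020 N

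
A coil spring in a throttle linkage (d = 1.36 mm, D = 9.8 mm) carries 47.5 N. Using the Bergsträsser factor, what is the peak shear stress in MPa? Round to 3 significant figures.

562 MPa

Spring index C = D/d = 9.8/1.36 = 7.2059
K_B = (4C+2)/(4C−3) = 30.824/25.824 = 1.1936
τ₀ = 8FD/(πd³) = 8·47.5·9.8/(π·1.36³) = 3724/7.9025 = 471.24 MPa
τ_max = K·τ₀ = 1.1936 × 471.24 = 562.48 MPa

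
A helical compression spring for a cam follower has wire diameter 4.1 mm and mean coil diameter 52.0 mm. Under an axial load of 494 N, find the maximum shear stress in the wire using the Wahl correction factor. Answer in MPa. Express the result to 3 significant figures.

Spring index C = D/d = 52.0/4.1 = 12.6829
K_W = (4C−1)/(4C−4) + 0.615/C = 49.732/46.732 + 0.0485 = 1.1127
τ₀ = 8FD/(πd³) = 8·494·52.0/(π·4.1³) = 205504/216.52 = 949.11 MPa
τ_max = K·τ₀ = 1.1127 × 949.11 = 1056.1 MPa

1060 MPa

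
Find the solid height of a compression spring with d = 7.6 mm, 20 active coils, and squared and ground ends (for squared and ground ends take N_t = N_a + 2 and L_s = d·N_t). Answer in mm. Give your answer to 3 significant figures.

squared and ground ends: N_t = N_a + 2 = 20 + 2 = 22
L_s = d·N_t = 7.6 × 22 = 167.2 mm

167 mm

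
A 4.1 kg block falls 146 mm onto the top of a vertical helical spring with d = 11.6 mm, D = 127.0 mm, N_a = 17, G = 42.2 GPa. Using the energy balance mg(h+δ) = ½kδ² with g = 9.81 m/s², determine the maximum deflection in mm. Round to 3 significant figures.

k = Gd⁴/(8D³N_a) = (42.2×10³)(11.6⁴)/(8·127.0³·17) = 2.7428 N/mm
W = mg = 4.1 × 9.81 = 40.221 N
½kδ² − Wδ − Wh = 0 → δ = (W + √(W² + 2kWh))/k
δ = (40.221 + √(1617.7 + 32212.9))/2.7428 = (40.221 + 183.93)/2.7428 = 81.724 mm

81.7 mm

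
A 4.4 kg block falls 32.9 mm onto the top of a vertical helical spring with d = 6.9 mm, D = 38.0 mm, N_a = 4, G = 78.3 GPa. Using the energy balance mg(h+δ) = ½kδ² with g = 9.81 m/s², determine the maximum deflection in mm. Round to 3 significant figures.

5.75 mm

k = Gd⁴/(8D³N_a) = (78.3×10³)(6.9⁴)/(8·38.0³·4) = 101.08 N/mm
W = mg = 4.4 × 9.81 = 43.164 N
½kδ² − Wδ − Wh = 0 → δ = (W + √(W² + 2kWh))/k
δ = (43.164 + √(1863.1 + 287081))/101.08 = (43.164 + 537.54)/101.08 = 5.7451 mm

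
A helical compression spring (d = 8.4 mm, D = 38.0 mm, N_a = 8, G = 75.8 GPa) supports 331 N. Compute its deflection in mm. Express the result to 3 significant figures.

k = Gd⁴/(8D³N_a) = (75.8×10³)(8.4⁴)/(8·38.0³·8) = 107.46 N/mm
δ = F/k = 331 / 107.46 = 3.0802 mm

3.08 mm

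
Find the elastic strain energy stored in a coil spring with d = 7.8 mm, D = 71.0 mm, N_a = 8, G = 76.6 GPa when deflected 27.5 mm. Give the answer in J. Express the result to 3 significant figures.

k = Gd⁴/(8D³N_a) = (76.6×10³)(7.8⁴)/(8·71.0³·8) = 12.378 N/mm
U = ½kδ² = 0.5 × 12.378 × 27.5² = 4680.4 N·mm = 4.6804 J

4.68 J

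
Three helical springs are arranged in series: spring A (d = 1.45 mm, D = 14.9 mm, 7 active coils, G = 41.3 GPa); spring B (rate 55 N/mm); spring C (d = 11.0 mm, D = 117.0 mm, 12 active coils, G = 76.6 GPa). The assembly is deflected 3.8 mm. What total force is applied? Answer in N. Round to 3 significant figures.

3.25 N

k_A = Gd⁴/(8D³N_a) = (41.3×10³)(1.45⁴)/(8·14.9³·7) = 0.98554 N/mm
k_C = Gd⁴/(8D³N_a) = (76.6×10³)(11.0⁴)/(8·117.0³·12) = 7.2941 N/mm
Series: 1/k_eq = 1/0.98554 + 1/55 + 1/7.2941 = 1.1699; k_eq = 0.85474 N/mm
F = k_eq·δ = 0.85474·3.8 = 3.248 N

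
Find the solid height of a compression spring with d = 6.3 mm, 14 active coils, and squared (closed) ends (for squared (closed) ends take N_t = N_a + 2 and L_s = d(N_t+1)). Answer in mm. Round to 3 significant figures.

107 mm

squared (closed) ends: N_t = N_a + 2 = 14 + 2 = 16
L_s = d·(N_t+1) = 6.3 × 17 = 107.1 mm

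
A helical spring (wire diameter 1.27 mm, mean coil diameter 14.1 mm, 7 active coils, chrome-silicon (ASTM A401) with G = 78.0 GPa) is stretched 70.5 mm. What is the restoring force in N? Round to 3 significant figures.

k = Gd⁴/(8D³N_a) = (78.0×10³)(1.27⁴)/(8·14.1³·7) = 1.2926 N/mm
F = k·δ = 1.2926 × 70.5 = 91.128 N

91.1 N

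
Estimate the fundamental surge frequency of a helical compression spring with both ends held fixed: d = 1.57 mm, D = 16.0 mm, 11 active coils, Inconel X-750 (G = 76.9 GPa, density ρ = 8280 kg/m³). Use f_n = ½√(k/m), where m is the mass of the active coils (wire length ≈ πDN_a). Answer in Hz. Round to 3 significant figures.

191 Hz

k = Gd⁴/(8D³N_a) = (76.9×10³)(1.57⁴)/(8·16.0³·11) = 1.2962 N/mm = 1296.2 N/m
Wire length L = πDN_a = π·16.0·11 = 552.92 mm
m = ρ·(πd²/4)·L = 8280 × 1.9359×10⁻⁶ m² × 0.55292 m = 0.008863 kg
f_n = ½√(k/m) = 0.5·√(1296.2/0.008863) = 0.5·√(1.4625e+05) = 191.21 Hz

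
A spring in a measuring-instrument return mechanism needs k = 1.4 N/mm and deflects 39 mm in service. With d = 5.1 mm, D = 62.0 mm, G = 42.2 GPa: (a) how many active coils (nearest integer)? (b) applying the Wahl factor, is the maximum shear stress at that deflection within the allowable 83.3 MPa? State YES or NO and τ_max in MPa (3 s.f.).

N_a = Gd⁴/(8D³k) = (42.2×10³)(5.1⁴)/(8·62.0³·1.4) = 10.7 → N_a = 11
Actual rate k = Gd⁴/(8D³·11) = 1.3612 N/mm
Working load F = kδ = 1.3612·39 = 53.088 N
C = 62.0/5.1 = 12.1569; K_W = (4C−1)/(4C−4)+0.615/C = 1.1178
τ_max = K_W·8FD/(πd³) = 1.1178·63.186 = 70.63 MPa
τ_max ≤ 83.3 MPa → acceptable

(a) 11 coils; (b) YES, τ_max = 70.6 MPa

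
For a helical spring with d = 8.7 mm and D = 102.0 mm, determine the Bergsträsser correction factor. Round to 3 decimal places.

1.114

C = D/d = 102.0/8.7 = 11.7241
K_B = (4C+2)/(4C−3) = 48.897/43.897 = 1.1139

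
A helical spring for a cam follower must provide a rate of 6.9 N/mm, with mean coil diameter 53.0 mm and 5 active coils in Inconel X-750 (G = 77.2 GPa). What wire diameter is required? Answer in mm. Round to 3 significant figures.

d = (8D³N_a·k / G)^(1/4) = (8·53.0³·5·6.9 / (77.2×10³))^0.25
  = (532.25)^0.25 = 4.8032 mm

4.80 mm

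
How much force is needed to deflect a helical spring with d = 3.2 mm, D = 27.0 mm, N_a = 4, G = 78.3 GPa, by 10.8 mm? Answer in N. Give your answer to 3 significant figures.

k = Gd⁴/(8D³N_a) = (78.3×10³)(3.2⁴)/(8·27.0³·4) = 13.035 N/mm
F = k·δ = 13.035 × 10.8 = 140.78 N

141 N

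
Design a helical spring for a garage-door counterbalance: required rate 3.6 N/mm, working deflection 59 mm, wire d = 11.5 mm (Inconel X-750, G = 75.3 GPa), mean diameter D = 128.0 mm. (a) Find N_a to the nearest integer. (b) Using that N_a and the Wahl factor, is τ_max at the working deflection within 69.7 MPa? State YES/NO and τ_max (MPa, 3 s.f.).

N_a = Gd⁴/(8D³k) = (75.3×10³)(11.5⁴)/(8·128.0³·3.6) = 21.81 → N_a = 22
Actual rate k = Gd⁴/(8D³·22) = 3.5682 N/mm
Working load F = kδ = 3.5682·59 = 210.52 N
C = 128.0/11.5 = 11.1304; K_W = (4C−1)/(4C−4)+0.615/C = 1.1293
τ_max = K_W·8FD/(πd³) = 1.1293·45.118 = 50.952 MPa
τ_max ≤ 69.7 MPa → acceptable

(a) 22 coils; (b) YES, τ_max = 51.0 MPa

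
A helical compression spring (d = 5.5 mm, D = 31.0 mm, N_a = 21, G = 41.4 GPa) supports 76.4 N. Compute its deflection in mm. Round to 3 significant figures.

10.1 mm

k = Gd⁴/(8D³N_a) = (41.4×10³)(5.5⁴)/(8·31.0³·21) = 7.5693 N/mm
δ = F/k = 76.4 / 7.5693 = 10.093 mm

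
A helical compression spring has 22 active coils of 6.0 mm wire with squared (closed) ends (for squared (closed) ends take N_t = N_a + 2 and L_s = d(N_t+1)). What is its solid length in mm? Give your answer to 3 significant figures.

squared (closed) ends: N_t = N_a + 2 = 22 + 2 = 24
L_s = d·(N_t+1) = 6.0 × 25 = 150 mm

150 mm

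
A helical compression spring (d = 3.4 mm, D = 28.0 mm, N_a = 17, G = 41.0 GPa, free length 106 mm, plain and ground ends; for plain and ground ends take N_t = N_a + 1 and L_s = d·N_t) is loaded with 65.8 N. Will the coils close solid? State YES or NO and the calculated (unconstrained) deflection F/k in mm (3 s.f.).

k = Gd⁴/(8D³N_a) = (41.0×10³)(3.4⁴)/(8·28.0³·17) = 1.8352 N/mm
N_t = 18; L_s = 3.4·18 = 61.2 mm; δ_solid = L₀ − L_s = 106 − 61.2 = 44.8 mm
δ = F/k = 65.8/1.8352 = 35.854 mm
δ < δ_solid → spring does not go solid

NO, δ = 35.9 mm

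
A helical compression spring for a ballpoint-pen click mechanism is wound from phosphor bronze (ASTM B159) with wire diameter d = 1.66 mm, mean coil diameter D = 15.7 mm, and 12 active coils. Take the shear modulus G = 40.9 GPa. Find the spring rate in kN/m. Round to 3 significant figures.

0.836 kN/m

k = Gd⁴/(8D³N_a) = (40.9×10³ × 1.66⁴) / (8 × 15.7³ × 12)
  = 310567 / 371510 = 0.83596 N/mm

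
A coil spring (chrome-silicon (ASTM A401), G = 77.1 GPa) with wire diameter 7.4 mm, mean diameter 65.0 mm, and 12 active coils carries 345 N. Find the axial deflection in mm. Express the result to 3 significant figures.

39.3 mm

k = Gd⁴/(8D³N_a) = (77.1×10³)(7.4⁴)/(8·65.0³·12) = 8.7694 N/mm
δ = F/k = 345 / 8.7694 = 39.341 mm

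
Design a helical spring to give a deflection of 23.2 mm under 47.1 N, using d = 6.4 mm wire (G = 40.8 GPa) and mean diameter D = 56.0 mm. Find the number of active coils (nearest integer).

Required rate k = F/δ = 47.1/23.2 = 2.0302 N/mm
N_a = Gd⁴/(8D³k) = (40.8×10³ × 6.4⁴)/(8 × 56.0³ × 2.0302)
    = 6.8451e+07 / 2.85225e+06 = 24 → 24 coils

24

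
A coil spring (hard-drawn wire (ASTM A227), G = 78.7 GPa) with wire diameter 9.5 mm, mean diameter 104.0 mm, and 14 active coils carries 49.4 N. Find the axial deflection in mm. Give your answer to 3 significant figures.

k = Gd⁴/(8D³N_a) = (78.7×10³)(9.5⁴)/(8·104.0³·14) = 5.088 N/mm
δ = F/k = 49.4 / 5.088 = 9.709 mm

9.71 mm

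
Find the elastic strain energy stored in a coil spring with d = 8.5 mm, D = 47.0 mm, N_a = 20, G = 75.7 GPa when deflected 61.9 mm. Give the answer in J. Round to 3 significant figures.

k = Gd⁴/(8D³N_a) = (75.7×10³)(8.5⁴)/(8·47.0³·20) = 23.788 N/mm
U = ½kδ² = 0.5 × 23.788 × 61.9² = 45573 N·mm = 45.573 J

45.6 J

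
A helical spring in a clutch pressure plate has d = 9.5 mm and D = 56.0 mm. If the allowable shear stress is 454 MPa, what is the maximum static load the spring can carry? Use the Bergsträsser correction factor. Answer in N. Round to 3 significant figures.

2200 N

C = D/d = 56.0/9.5 = 5.8947
K_B = (4C+2)/(4C−3) = 25.579/20.579 = 1.2430
τ_max = K·8FD/(πd³) → F_max = τ_allow·πd³/(8DK)
F_max = 454·π·9.5³/(8·56.0·1.2430) = 1.2229e+06/556.85 = 2196 N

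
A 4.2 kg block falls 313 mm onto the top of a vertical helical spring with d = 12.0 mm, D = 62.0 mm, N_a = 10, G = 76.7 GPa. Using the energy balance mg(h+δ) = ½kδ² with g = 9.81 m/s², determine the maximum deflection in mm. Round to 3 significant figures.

k = Gd⁴/(8D³N_a) = (76.7×10³)(12.0⁴)/(8·62.0³·10) = 83.417 N/mm
W = mg = 4.2 × 9.81 = 41.202 N
½kδ² − Wδ − Wh = 0 → δ = (W + √(W² + 2kWh))/k
δ = (41.202 + √(1697.6 + 2.15153e+06))/83.417 = (41.202 + 1467.4)/83.417 = 18.085 mm

18.1 mm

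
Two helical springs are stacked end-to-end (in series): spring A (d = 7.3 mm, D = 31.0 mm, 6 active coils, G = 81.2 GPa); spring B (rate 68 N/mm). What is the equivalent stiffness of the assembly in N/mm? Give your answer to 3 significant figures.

47.8 N/mm

k_A = Gd⁴/(8D³N_a) = (81.2×10³)(7.3⁴)/(8·31.0³·6) = 161.26 N/mm
Series: 1/k_eq = 1/161.26 + 1/68 = 0.020907; k_eq = 47.831 N/mm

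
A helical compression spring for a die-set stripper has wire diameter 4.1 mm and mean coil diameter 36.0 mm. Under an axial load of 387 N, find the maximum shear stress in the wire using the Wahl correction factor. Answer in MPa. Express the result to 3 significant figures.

Spring index C = D/d = 36.0/4.1 = 8.7805
K_W = (4C−1)/(4C−4) + 0.615/C = 34.122/31.122 + 0.0700 = 1.1664
τ₀ = 8FD/(πd³) = 8·387·36.0/(π·4.1³) = 111456/216.52 = 514.76 MPa
τ_max = K·τ₀ = 1.1664 × 514.76 = 600.43 MPa

600 MPa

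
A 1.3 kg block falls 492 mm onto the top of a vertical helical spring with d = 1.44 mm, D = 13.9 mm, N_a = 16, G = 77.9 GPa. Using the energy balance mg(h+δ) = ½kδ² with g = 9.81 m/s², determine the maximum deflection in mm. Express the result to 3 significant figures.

127 mm

k = Gd⁴/(8D³N_a) = (77.9×10³)(1.44⁴)/(8·13.9³·16) = 0.97439 N/mm
W = mg = 1.3 × 9.81 = 12.753 N
½kδ² − Wδ − Wh = 0 → δ = (W + √(W² + 2kWh))/k
δ = (12.753 + √(162.64 + 12227.6))/0.97439 = (12.753 + 111.31)/0.97439 = 127.33 mm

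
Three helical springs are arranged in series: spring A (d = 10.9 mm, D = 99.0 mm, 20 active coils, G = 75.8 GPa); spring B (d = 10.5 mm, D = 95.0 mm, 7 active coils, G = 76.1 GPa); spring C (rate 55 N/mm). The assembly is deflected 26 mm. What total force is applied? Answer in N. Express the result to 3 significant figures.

k_A = Gd⁴/(8D³N_a) = (75.8×10³)(10.9⁴)/(8·99.0³·20) = 6.8921 N/mm
k_B = Gd⁴/(8D³N_a) = (76.1×10³)(10.5⁴)/(8·95.0³·7) = 19.266 N/mm
Series: 1/k_eq = 1/6.8921 + 1/19.266 + 1/55 = 0.21518; k_eq = 4.6472 N/mm
F = k_eq·δ = 4.6472·26 = 120.83 N

121 N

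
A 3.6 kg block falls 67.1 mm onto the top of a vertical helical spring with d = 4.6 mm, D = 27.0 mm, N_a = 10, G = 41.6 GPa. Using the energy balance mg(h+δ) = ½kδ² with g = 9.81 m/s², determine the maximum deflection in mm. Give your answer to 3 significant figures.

23.2 mm

k = Gd⁴/(8D³N_a) = (41.6×10³)(4.6⁴)/(8·27.0³·10) = 11.829 N/mm
W = mg = 3.6 × 9.81 = 35.316 N
½kδ² − Wδ − Wh = 0 → δ = (W + √(W² + 2kWh))/k
δ = (35.316 + √(1247.2 + 56061.8))/11.829 = (35.316 + 239.39)/11.829 = 23.224 mm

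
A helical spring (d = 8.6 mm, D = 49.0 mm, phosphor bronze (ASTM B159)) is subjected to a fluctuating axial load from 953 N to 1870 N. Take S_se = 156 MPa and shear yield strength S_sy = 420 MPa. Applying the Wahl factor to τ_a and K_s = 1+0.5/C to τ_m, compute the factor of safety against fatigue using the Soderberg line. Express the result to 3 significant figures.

C = D/d = 49.0/8.6 = 5.6977; K_W = (4C−1)/(4C−4)+0.615/C = 1.2676; K_s = 1+0.5/C = 1.0878
F_a = (F_max−F_min)/2 = 458.5 N; F_m = (F_max+F_min)/2 = 1411.5 N
τ_a = K_W·8F_aD/(πd³) = 1.2676 × 89.946 = 114.01 MPa
τ_m = K_s·8F_mD/(πd³) = 1.0878 × 276.9 = 301.2 MPa
Soderberg: 1/n_f = τ_a/S_se + τ_m/S_sy = 114.01/156 + 301.2/420 = 0.73086 + 0.71714 = 1.448
n_f = 1/1.448 = 0.6906

0.691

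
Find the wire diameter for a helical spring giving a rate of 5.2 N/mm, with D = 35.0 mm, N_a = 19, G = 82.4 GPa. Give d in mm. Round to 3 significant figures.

4.50 mm

d = (8D³N_a·k / G)^(1/4) = (8·35.0³·19·5.2 / (82.4×10³))^0.25
  = (411.27)^0.25 = 4.5033 mm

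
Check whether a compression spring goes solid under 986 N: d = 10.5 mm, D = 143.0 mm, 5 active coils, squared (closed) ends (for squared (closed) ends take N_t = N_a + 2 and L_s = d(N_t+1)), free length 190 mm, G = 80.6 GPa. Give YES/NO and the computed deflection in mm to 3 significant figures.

k = Gd⁴/(8D³N_a) = (80.6×10³)(10.5⁴)/(8·143.0³·5) = 8.3758 N/mm
N_t = 7; L_s = 10.5·8 = 84 mm; δ_solid = L₀ − L_s = 190 − 84 = 106 mm
δ = F/k = 986/8.3758 = 117.72 mm
δ ≥ δ_solid → spring goes solid

YES, δ = 118 mm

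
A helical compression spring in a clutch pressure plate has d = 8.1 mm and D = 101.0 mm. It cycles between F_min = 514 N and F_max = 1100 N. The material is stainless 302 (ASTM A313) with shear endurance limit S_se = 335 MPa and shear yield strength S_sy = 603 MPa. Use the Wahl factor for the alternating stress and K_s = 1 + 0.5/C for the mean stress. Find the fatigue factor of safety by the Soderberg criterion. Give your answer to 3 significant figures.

0.873

C = D/d = 101.0/8.1 = 12.4691; K_W = (4C−1)/(4C−4)+0.615/C = 1.1147; K_s = 1+0.5/C = 1.0401
F_a = (F_max−F_min)/2 = 293 N; F_m = (F_max+F_min)/2 = 807 N
τ_a = K_W·8F_aD/(πd³) = 1.1147 × 141.8 = 158.07 MPa
τ_m = K_s·8F_mD/(πd³) = 1.0401 × 390.55 = 406.21 MPa
Soderberg: 1/n_f = τ_a/S_se + τ_m/S_sy = 158.07/335 + 406.21/603 = 0.47184 + 0.67365 = 1.1455
n_f = 1/1.1455 = 0.873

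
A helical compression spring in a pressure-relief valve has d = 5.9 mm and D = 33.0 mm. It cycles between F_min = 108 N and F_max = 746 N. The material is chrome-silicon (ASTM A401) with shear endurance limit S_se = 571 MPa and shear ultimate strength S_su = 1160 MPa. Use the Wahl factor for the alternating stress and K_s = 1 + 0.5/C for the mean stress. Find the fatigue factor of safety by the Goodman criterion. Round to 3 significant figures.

2.20

C = D/d = 33.0/5.9 = 5.5932; K_W = (4C−1)/(4C−4)+0.615/C = 1.2732; K_s = 1+0.5/C = 1.0894
F_a = (F_max−F_min)/2 = 319 N; F_m = (F_max+F_min)/2 = 427 N
τ_a = K_W·8F_aD/(πd³) = 1.2732 × 130.52 = 166.19 MPa
τ_m = K_s·8F_mD/(πd³) = 1.0894 × 174.71 = 190.33 MPa
Goodman: 1/n_f = τ_a/S_se + τ_m/S_su = 166.19/571 + 190.33/1160 = 0.29105 + 0.16408 = 0.45513
n_f = 1/0.45513 = 2.197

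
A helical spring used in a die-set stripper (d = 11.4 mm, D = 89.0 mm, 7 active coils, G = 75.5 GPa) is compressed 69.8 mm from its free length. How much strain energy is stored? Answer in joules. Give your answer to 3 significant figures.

78.7 J

k = Gd⁴/(8D³N_a) = (75.5×10³)(11.4⁴)/(8·89.0³·7) = 32.3 N/mm
U = ½kδ² = 0.5 × 32.3 × 69.8² = 78684 N·mm = 78.684 J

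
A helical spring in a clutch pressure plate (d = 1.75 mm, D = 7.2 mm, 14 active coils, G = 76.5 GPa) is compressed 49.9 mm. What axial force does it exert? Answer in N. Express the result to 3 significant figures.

856 N

k = Gd⁴/(8D³N_a) = (76.5×10³)(1.75⁴)/(8·7.2³·14) = 17.163 N/mm
F = k·δ = 17.163 × 49.9 = 856.44 N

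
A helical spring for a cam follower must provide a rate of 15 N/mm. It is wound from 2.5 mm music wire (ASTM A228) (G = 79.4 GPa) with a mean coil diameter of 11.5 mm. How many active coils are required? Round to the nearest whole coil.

N_a = Gd⁴/(8D³k) = (79.4×10³ × 2.5⁴)/(8 × 11.5³ × 15)
    = 3.10156e+06 / 182505 = 16.99 → 17 coils

17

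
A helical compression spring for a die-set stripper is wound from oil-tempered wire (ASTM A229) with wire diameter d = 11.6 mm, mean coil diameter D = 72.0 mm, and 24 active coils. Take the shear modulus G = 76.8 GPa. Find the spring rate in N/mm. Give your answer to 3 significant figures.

19.4 N/mm

k = Gd⁴/(8D³N_a) = (76.8×10³ × 11.6⁴) / (8 × 72.0³ × 24)
  = 1.39057e+09 / 7.16636e+07 = 19.404 N/mm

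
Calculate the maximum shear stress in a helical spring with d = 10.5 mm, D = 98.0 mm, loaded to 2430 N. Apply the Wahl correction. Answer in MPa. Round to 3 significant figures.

Spring index C = D/d = 98.0/10.5 = 9.3333
K_W = (4C−1)/(4C−4) + 0.615/C = 36.333/33.333 + 0.0659 = 1.1559
τ₀ = 8FD/(πd³) = 8·2430·98.0/(π·10.5³) = 1.90512e+06/3636.8 = 523.85 MPa
τ_max = K·τ₀ = 1.1559 × 523.85 = 605.51 MPa

606 MPa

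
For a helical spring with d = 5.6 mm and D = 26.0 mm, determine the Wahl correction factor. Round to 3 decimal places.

1.338

C = D/d = 26.0/5.6 = 4.6429
K_W = (4C−1)/(4C−4) + 0.615/C = 17.571/14.571 + 0.1325 = 1.3383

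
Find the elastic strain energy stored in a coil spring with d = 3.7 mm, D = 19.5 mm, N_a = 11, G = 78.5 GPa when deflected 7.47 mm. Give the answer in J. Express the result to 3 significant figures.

0.629 J

k = Gd⁴/(8D³N_a) = (78.5×10³)(3.7⁴)/(8·19.5³·11) = 22.547 N/mm
U = ½kδ² = 0.5 × 22.547 × 7.47² = 629.07 N·mm = 0.62907 J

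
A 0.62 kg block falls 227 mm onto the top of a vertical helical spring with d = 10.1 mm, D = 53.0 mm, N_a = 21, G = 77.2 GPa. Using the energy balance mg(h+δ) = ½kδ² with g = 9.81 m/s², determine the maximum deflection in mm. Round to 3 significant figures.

9.46 mm

k = Gd⁴/(8D³N_a) = (77.2×10³)(10.1⁴)/(8·53.0³·21) = 32.119 N/mm
W = mg = 0.62 × 9.81 = 6.0822 N
½kδ² − Wδ − Wh = 0 → δ = (W + √(W² + 2kWh))/k
δ = (6.0822 + √(36.993 + 88691.6))/32.119 = (6.0822 + 297.87)/32.119 = 9.4633 mm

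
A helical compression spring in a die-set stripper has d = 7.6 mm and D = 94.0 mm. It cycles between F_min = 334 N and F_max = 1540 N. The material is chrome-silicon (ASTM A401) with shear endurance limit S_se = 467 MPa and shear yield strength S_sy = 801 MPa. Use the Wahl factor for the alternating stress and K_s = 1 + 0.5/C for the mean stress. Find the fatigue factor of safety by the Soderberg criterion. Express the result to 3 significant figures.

0.690

C = D/d = 94.0/7.6 = 12.3684; K_W = (4C−1)/(4C−4)+0.615/C = 1.1157; K_s = 1+0.5/C = 1.0404
F_a = (F_max−F_min)/2 = 603 N; F_m = (F_max+F_min)/2 = 937 N
τ_a = K_W·8F_aD/(πd³) = 1.1157 × 328.81 = 366.85 MPa
τ_m = K_s·8F_mD/(πd³) = 1.0404 × 510.94 = 531.59 MPa
Soderberg: 1/n_f = τ_a/S_se + τ_m/S_sy = 366.85/467 + 531.59/801 = 0.78555 + 0.66366 = 1.4492
n_f = 1/1.4492 = 0.69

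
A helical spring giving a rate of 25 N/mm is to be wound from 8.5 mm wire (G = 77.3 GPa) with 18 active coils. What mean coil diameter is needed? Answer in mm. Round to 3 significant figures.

D = (Gd⁴/(8N_a·k))^(1/3) = (77.3×10³·8.5⁴/(8·18·25))^(1/3)
  = (112086)^(1/3) = 48.2152 mm

48.2 mm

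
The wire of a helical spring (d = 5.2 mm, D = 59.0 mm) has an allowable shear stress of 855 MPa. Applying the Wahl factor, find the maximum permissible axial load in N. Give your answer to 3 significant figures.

710 N

C = D/d = 59.0/5.2 = 11.3462
K_W = (4C−1)/(4C−4) + 0.615/C = 44.385/41.385 + 0.0542 = 1.1267
τ_max = K·8FD/(πd³) → F_max = τ_allow·πd³/(8DK)
F_max = 855·π·5.2³/(8·59.0·1.1267) = 3.7768e+05/531.8 = 710.2 N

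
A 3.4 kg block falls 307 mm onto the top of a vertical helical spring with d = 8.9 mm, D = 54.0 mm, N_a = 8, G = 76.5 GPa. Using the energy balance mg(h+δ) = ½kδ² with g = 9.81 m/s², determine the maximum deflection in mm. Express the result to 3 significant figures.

21.4 mm

k = Gd⁴/(8D³N_a) = (76.5×10³)(8.9⁴)/(8·54.0³·8) = 47.628 N/mm
W = mg = 3.4 × 9.81 = 33.354 N
½kδ² − Wδ − Wh = 0 → δ = (W + √(W² + 2kWh))/k
δ = (33.354 + √(1112.5 + 975386))/47.628 = (33.354 + 988.18)/47.628 = 21.448 mm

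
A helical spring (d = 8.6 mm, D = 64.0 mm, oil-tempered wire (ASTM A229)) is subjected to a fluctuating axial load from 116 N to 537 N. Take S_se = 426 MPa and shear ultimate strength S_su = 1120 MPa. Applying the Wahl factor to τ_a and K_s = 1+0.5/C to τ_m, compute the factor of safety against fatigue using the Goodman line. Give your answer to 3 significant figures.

4.32

C = D/d = 64.0/8.6 = 7.4419; K_W = (4C−1)/(4C−4)+0.615/C = 1.1991; K_s = 1+0.5/C = 1.0672
F_a = (F_max−F_min)/2 = 210.5 N; F_m = (F_max+F_min)/2 = 326.5 N
τ_a = K_W·8F_aD/(πd³) = 1.1991 × 53.936 = 64.673 MPa
τ_m = K_s·8F_mD/(πd³) = 1.0672 × 83.658 = 89.279 MPa
Goodman: 1/n_f = τ_a/S_se + τ_m/S_su = 64.673/426 + 89.279/1120 = 0.15181 + 0.07971 = 0.23153
n_f = 1/0.23153 = 4.319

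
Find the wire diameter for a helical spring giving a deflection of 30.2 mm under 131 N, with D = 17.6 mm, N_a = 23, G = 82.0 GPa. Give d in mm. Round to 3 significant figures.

Required rate k = F/δ = 131/30.2 = 4.3377 N/mm
d = (8D³N_a·k / G)^(1/4) = (8·17.6³·23·4.3377 / (82.0×10³))^0.25
  = (53.065)^0.25 = 2.6990 mm

2.70 mm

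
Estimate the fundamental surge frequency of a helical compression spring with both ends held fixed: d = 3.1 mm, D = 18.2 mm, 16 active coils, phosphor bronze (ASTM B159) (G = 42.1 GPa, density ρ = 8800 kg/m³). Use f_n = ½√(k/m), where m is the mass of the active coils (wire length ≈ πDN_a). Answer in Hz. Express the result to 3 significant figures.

144 Hz

k = Gd⁴/(8D³N_a) = (42.1×10³)(3.1⁴)/(8·18.2³·16) = 5.0385 N/mm = 5038.5 N/m
Wire length L = πDN_a = π·18.2·16 = 914.83 mm
m = ρ·(πd²/4)·L = 8800 × 7.5477×10⁻⁶ m² × 0.91483 m = 0.060763 kg
f_n = ½√(k/m) = 0.5·√(5038.5/0.060763) = 0.5·√(82922) = 143.98 Hz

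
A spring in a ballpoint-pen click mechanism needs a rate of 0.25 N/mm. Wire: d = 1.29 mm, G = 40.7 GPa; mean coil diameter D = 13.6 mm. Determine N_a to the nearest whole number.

N_a = Gd⁴/(8D³k) = (40.7×10³ × 1.29⁴)/(8 × 13.6³ × 0.25)
    = 112708 / 5030.91 = 22.4 → 22 coils

22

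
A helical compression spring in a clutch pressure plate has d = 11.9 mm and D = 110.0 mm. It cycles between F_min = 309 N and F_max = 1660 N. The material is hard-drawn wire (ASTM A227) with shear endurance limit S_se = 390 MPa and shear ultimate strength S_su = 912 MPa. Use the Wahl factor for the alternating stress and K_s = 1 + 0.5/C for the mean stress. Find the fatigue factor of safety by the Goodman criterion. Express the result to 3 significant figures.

C = D/d = 110.0/11.9 = 9.2437; K_W = (4C−1)/(4C−4)+0.615/C = 1.1575; K_s = 1+0.5/C = 1.0541
F_a = (F_max−F_min)/2 = 675.5 N; F_m = (F_max+F_min)/2 = 984.5 N
τ_a = K_W·8F_aD/(πd³) = 1.1575 × 112.28 = 129.97 MPa
τ_m = K_s·8F_mD/(πd³) = 1.0541 × 163.65 = 172.5 MPa
Goodman: 1/n_f = τ_a/S_se + τ_m/S_su = 129.97/390 + 172.5/912 = 0.33326 + 0.18914 = 0.5224
n_f = 1/0.5224 = 1.914

1.91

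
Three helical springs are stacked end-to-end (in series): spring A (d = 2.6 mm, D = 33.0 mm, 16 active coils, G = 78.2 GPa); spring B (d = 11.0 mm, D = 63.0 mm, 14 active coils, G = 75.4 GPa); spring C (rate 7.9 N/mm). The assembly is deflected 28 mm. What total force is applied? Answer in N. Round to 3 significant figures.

19.5 N

k_A = Gd⁴/(8D³N_a) = (78.2×10³)(2.6⁴)/(8·33.0³·16) = 0.77687 N/mm
k_B = Gd⁴/(8D³N_a) = (75.4×10³)(11.0⁴)/(8·63.0³·14) = 39.419 N/mm
Series: 1/k_eq = 1/0.77687 + 1/39.419 + 1/7.9 = 1.4392; k_eq = 0.69485 N/mm
F = k_eq·δ = 0.69485·28 = 19.456 N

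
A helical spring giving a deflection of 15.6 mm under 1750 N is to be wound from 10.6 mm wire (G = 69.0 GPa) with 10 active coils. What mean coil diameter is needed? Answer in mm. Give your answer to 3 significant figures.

Required rate k = F/δ = 1750/15.6 = 112.18 N/mm
D = (Gd⁴/(8N_a·k))^(1/3) = (69.0×10³·10.6⁴/(8·10·112.18))^(1/3)
  = (97066.4)^(1/3) = 45.9575 mm

46.0 mm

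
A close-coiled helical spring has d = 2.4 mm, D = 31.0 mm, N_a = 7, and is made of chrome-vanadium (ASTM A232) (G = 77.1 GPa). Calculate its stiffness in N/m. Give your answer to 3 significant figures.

k = Gd⁴/(8D³N_a) = (77.1×10³ × 2.4⁴) / (8 × 31.0³ × 7)
  = 2.55799e+06 / 1.6683e+06 = 1.5333 N/mm = 1533.3 N/m

1530 N/m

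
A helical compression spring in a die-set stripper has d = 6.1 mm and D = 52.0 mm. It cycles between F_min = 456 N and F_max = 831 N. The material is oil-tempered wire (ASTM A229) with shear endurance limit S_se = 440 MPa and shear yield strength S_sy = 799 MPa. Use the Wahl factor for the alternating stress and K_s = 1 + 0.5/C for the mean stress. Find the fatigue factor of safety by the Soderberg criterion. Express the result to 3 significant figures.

1.27

C = D/d = 52.0/6.1 = 8.5246; K_W = (4C−1)/(4C−4)+0.615/C = 1.1718; K_s = 1+0.5/C = 1.0587
F_a = (F_max−F_min)/2 = 187.5 N; F_m = (F_max+F_min)/2 = 643.5 N
τ_a = K_W·8F_aD/(πd³) = 1.1718 × 109.38 = 128.18 MPa
τ_m = K_s·8F_mD/(πd³) = 1.0587 × 375.41 = 397.43 MPa
Soderberg: 1/n_f = τ_a/S_se + τ_m/S_sy = 128.18/440 + 397.43/799 = 0.29131 + 0.49740 = 0.78872
n_f = 1/0.78872 = 1.268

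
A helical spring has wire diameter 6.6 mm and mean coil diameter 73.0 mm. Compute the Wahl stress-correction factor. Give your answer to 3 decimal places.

C = D/d = 73.0/6.6 = 11.0606
K_W = (4C−1)/(4C−4) + 0.615/C = 43.242/40.242 + 0.0556 = 1.1302

1.130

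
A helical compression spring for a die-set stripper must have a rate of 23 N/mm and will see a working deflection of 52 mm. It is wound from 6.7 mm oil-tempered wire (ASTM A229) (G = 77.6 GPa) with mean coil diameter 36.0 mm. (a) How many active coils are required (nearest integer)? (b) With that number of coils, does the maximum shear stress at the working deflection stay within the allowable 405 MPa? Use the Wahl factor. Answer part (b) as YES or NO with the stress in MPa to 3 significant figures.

(a) 18 coils; (b) NO, τ_max = 474 MPa

N_a = Gd⁴/(8D³k) = (77.6×10³)(6.7⁴)/(8·36.0³·23) = 18.22 → N_a = 18
Actual rate k = Gd⁴/(8D³·18) = 23.275 N/mm
Working load F = kδ = 23.275·52 = 1210.3 N
C = 36.0/6.7 = 5.3731; K_W = (4C−1)/(4C−4)+0.615/C = 1.2860
τ_max = K_W·8FD/(πd³) = 1.2860·368.9 = 474.39 MPa
τ_max > 405 MPa → exceeds allowable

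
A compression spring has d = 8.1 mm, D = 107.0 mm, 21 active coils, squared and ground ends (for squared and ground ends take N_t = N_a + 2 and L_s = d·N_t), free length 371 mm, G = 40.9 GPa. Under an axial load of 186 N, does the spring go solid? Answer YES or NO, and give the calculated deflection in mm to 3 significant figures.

k = Gd⁴/(8D³N_a) = (40.9×10³)(8.1⁴)/(8·107.0³·21) = 0.85547 N/mm
N_t = 23; L_s = 8.1·23 = 186.3 mm; δ_solid = L₀ − L_s = 371 − 186.3 = 184.7 mm
δ = F/k = 186/0.85547 = 217.43 mm
δ ≥ δ_solid → spring goes solid

YES, δ = 217 mm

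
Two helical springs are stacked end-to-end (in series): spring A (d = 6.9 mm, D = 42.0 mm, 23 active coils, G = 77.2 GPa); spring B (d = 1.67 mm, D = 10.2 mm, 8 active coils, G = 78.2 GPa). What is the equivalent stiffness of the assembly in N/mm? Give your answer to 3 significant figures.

k_A = Gd⁴/(8D³N_a) = (77.2×10³)(6.9⁴)/(8·42.0³·23) = 12.837 N/mm
k_B = Gd⁴/(8D³N_a) = (78.2×10³)(1.67⁴)/(8·10.2³·8) = 8.9555 N/mm
Series: 1/k_eq = 1/12.837 + 1/8.9555 = 0.18957; k_eq = 5.2752 N/mm

5.28 N/mm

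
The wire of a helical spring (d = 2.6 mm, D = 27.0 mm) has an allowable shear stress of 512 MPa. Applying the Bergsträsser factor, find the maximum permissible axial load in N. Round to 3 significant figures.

C = D/d = 27.0/2.6 = 10.3846
K_B = (4C+2)/(4C−3) = 43.538/38.538 = 1.1297
τ_max = K·8FD/(πd³) → F_max = τ_allow·πd³/(8DK)
F_max = 512·π·2.6³/(8·27.0·1.1297) = 28271/244.02 = 115.85 N

116 N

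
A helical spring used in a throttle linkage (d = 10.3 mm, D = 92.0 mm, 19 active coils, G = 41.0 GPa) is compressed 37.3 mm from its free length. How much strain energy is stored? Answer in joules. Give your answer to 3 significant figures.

k = Gd⁴/(8D³N_a) = (41.0×10³)(10.3⁴)/(8·92.0³·19) = 3.8988 N/mm
U = ½kδ² = 0.5 × 3.8988 × 37.3² = 2712.1 N·mm = 2.7121 J

2.71 J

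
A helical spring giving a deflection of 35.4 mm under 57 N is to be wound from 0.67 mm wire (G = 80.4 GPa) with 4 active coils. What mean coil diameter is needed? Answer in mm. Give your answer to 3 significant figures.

6.80 mm

Required rate k = F/δ = 57/35.4 = 1.6102 N/mm
D = (Gd⁴/(8N_a·k))^(1/3) = (80.4×10³·0.67⁴/(8·4·1.6102))^(1/3)
  = (314.437)^(1/3) = 6.8000 mm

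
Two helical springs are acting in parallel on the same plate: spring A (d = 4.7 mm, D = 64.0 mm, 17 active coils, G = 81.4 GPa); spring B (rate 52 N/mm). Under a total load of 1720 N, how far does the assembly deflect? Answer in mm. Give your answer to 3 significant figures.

k_A = Gd⁴/(8D³N_a) = (81.4×10³)(4.7⁴)/(8·64.0³·17) = 1.1141 N/mm
Parallel: k_eq = 1.1141 + 52 = 53.114 N/mm
δ = F/k_eq = 1720/53.114 = 32.383 mm

32.4 mm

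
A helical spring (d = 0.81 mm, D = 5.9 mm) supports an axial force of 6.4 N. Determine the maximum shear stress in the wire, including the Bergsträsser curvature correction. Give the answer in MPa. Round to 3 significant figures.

Spring index C = D/d = 5.9/0.81 = 7.2840
K_B = (4C+2)/(4C−3) = 31.136/26.136 = 1.1913
τ₀ = 8FD/(πd³) = 8·6.4·5.9/(π·0.81³) = 302.08/1.6696 = 180.93 MPa
τ_max = K·τ₀ = 1.1913 × 180.93 = 215.55 MPa

216 MPa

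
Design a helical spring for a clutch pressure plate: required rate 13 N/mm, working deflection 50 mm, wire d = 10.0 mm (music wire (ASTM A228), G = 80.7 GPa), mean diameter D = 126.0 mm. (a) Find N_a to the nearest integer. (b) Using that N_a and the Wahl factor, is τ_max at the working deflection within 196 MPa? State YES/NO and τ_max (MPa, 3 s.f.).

(a) 4 coils; (b) NO, τ_max = 225 MPa

N_a = Gd⁴/(8D³k) = (80.7×10³)(10.0⁴)/(8·126.0³·13) = 3.879 → N_a = 4
Actual rate k = Gd⁴/(8D³·4) = 12.607 N/mm
Working load F = kδ = 12.607·50 = 630.35 N
C = 126.0/10.0 = 12.6000; K_W = (4C−1)/(4C−4)+0.615/C = 1.1135
τ_max = K_W·8FD/(πd³) = 1.1135·202.25 = 225.2 MPa
τ_max > 196 MPa → exceeds allowable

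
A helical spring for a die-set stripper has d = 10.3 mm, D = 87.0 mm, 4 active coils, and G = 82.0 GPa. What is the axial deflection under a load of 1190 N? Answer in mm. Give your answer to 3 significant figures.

27.2 mm

k = Gd⁴/(8D³N_a) = (82.0×10³)(10.3⁴)/(8·87.0³·4) = 43.798 N/mm
δ = F/k = 1190 / 43.798 = 27.17 mm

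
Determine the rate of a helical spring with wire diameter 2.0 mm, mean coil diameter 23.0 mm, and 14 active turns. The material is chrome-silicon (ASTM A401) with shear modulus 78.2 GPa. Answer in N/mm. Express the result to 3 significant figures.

k = Gd⁴/(8D³N_a) = (78.2×10³ × 2.0⁴) / (8 × 23.0³ × 14)
  = 1.2512e+06 / 1.3627e+06 = 0.91817 N/mm

0.918 N/mm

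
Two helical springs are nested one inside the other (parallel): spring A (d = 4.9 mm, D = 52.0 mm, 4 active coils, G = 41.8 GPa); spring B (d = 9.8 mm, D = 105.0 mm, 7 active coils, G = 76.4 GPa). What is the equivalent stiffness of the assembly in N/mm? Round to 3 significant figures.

k_A = Gd⁴/(8D³N_a) = (41.8×10³)(4.9⁴)/(8·52.0³·4) = 5.3555 N/mm
k_B = Gd⁴/(8D³N_a) = (76.4×10³)(9.8⁴)/(8·105.0³·7) = 10.87 N/mm
Parallel: k_eq = 5.3555 + 10.87 = 16.226 N/mm

16.2 N/mm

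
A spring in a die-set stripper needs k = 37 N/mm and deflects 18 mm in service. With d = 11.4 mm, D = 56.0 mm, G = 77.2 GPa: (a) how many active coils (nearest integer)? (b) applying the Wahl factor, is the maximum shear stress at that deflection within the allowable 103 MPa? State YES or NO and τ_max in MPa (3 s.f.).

(a) 25 coils; (b) YES, τ_max = 84.7 MPa

N_a = Gd⁴/(8D³k) = (77.2×10³)(11.4⁴)/(8·56.0³·37) = 25.08 → N_a = 25
Actual rate k = Gd⁴/(8D³·25) = 37.123 N/mm
Working load F = kδ = 37.123·18 = 668.21 N
C = 56.0/11.4 = 4.9123; K_W = (4C−1)/(4C−4)+0.615/C = 1.3169
τ_max = K_W·8FD/(πd³) = 1.3169·64.317 = 84.7 MPa
τ_max ≤ 103 MPa → acceptable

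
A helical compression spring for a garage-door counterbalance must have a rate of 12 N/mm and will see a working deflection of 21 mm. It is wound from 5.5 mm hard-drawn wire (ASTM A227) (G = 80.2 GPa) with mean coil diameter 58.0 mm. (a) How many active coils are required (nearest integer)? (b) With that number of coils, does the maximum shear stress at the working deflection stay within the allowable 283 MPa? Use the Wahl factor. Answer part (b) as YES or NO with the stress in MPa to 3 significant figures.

(a) 4 coils; (b) YES, τ_max = 249 MPa

N_a = Gd⁴/(8D³k) = (80.2×10³)(5.5⁴)/(8·58.0³·12) = 3.918 → N_a = 4
Actual rate k = Gd⁴/(8D³·4) = 11.754 N/mm
Working load F = kδ = 11.754·21 = 246.84 N
C = 58.0/5.5 = 10.5455; K_W = (4C−1)/(4C−4)+0.615/C = 1.1369
τ_max = K_W·8FD/(πd³) = 1.1369·219.12 = 249.12 MPa
τ_max ≤ 283 MPa → acceptable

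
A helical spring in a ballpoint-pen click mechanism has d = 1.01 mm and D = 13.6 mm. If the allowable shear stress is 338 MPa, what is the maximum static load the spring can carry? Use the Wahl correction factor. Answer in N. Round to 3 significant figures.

9.09 N

C = D/d = 13.6/1.01 = 13.4653
K_W = (4C−1)/(4C−4) + 0.615/C = 52.861/49.861 + 0.0457 = 1.1058
τ_max = K·8FD/(πd³) → F_max = τ_allow·πd³/(8DK)
F_max = 338·π·1.01³/(8·13.6·1.1058) = 1094/120.32 = 9.0931 N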